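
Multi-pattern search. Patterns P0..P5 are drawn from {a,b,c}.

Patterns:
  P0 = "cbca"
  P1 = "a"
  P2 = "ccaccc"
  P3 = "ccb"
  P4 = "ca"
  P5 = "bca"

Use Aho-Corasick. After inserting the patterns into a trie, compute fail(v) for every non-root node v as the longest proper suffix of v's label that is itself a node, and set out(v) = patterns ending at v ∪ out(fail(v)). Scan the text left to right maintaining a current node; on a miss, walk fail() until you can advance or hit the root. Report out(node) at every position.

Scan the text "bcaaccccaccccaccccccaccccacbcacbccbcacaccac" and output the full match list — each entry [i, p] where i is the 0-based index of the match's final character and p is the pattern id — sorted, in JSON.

Construct AC machine:
Trie nodes:
  n0 'ε': a→5 b→13 c→1
  n1 'c': a→12 b→2 c→6
  n2 'cb': c→3
  n3 'cbc': a→4
  n4 'cbca': ·  [P0 ends]
  n5 'a': ·  [P1 ends]
  n6 'cc': a→7 b→11
  n7 'cca': c→8
  n8 'ccac': c→9
  n9 'ccacc': c→10
  n10 'ccaccc': ·  [P2 ends]
  n11 'ccb': ·  [P3 ends]
  n12 'ca': ·  [P4 ends]
  n13 'b': c→14
  n14 'bc': a→15
  n15 'bca': ·  [P5 ends]

BFS fail/out derivation:
  n1('c'): parent n0 fail=0; on 'c' 0 → fail=0;  out ∅∪∅=∅
  n5('a'): parent n0 fail=0; on 'a' 0 → fail=0;  out {1}∪∅={1}
  n13('b'): parent n0 fail=0; on 'b' 0 → fail=0;  out ∅∪∅=∅
  n2('cb'): parent n1 fail=0; on 'b' 0 → fail=13;  out ∅∪∅=∅
  n6('cc'): parent n1 fail=0; on 'c' 0 → fail=1;  out ∅∪∅=∅
  n12('ca'): parent n1 fail=0; on 'a' 0 → fail=5;  out {4}∪{1}={1,4}
  n14('bc'): parent n13 fail=0; on 'c' 0 → fail=1;  out ∅∪∅=∅
  n3('cbc'): parent n2 fail=13; on 'c' 13 → fail=14;  out ∅∪∅=∅
  n7('cca'): parent n6 fail=1; on 'a' 1 → fail=12;  out ∅∪{1,4}={1,4}
  n11('ccb'): parent n6 fail=1; on 'b' 1 → fail=2;  out {3}∪∅={3}
  n15('bca'): parent n14 fail=1; on 'a' 1 → fail=12;  out {5}∪{1,4}={1,4,5}
  n4('cbca'): parent n3 fail=14; on 'a' 14 → fail=15;  out {0}∪{1,4,5}={0,1,4,5}
  n8('ccac'): parent n7 fail=12; on 'c' 12→5→0 → fail=1;  out ∅∪∅=∅
  n9('ccacc'): parent n8 fail=1; on 'c' 1 → fail=6;  out ∅∪∅=∅
  n10('ccaccc'): parent n9 fail=6; on 'c' 6→1 → fail=6;  out {2}∪∅={2}

Text stream:
i=0 'b': node 0→13
i=1 'c': node 13→14
i=2 'a': node 14→15  emit P1@[2:2],P4@[1:2],P5@[0:2]
i=3 'a': node 15→5 ·f  emit P1@[3:3]
i=4 'c': node 5→1 ·f
i=5 'c': node 1→6
i=6 'c': node 6→6 ·f
i=7 'c': node 6→6 ·f
i=8 'a': node 6→7  emit P1@[8:8],P4@[7:8]
i=9 'c': node 7→8
i=10 'c': node 8→9
i=11 'c': node 9→10  emit P2@[6:11]
i=12 'c': node 10→6 ·f
i=13 'a': node 6→7  emit P1@[13:13],P4@[12:13]
i=14 'c': node 7→8
i=15 'c': node 8→9
i=16 'c': node 9→10  emit P2@[11:16]
i=17 'c': node 10→6 ·f
i=18 'c': node 6→6 ·f
i=19 'c': node 6→6 ·f
i=20 'a': node 6→7  emit P1@[20:20],P4@[19:20]
i=21 'c': node 7→8
i=22 'c': node 8→9
i=23 'c': node 9→10  emit P2@[18:23]
i=24 'c': node 10→6 ·f
i=25 'a': node 6→7  emit P1@[25:25],P4@[24:25]
i=26 'c': node 7→8
i=27 'b': node 8→2 ·f
i=28 'c': node 2→3
i=29 'a': node 3→4  emit P0@[26:29],P1@[29:29],P4@[28:29],P5@[27:29]
i=30 'c': node 4→1 ·f
i=31 'b': node 1→2
i=32 'c': node 2→3
i=33 'c': node 3→6 ·f
i=34 'b': node 6→11  emit P3@[32:34]
i=35 'c': node 11→3 ·f
i=36 'a': node 3→4  emit P0@[33:36],P1@[36:36],P4@[35:36],P5@[34:36]
i=37 'c': node 4→1 ·f
i=38 'a': node 1→12  emit P1@[38:38],P4@[37:38]
i=39 'c': node 12→1 ·f
i=40 'c': node 1→6
i=41 'a': node 6→7  emit P1@[41:41],P4@[40:41]
i=42 'c': node 7→8

Matches: [[2,1],[2,4],[2,5],[3,1],[8,1],[8,4],[11,2],[13,1],[13,4],[16,2],[20,1],[20,4],[23,2],[25,1],[25,4],[29,0],[29,1],[29,4],[29,5],[34,3],[36,0],[36,1],[36,4],[36,5],[38,1],[38,4],[41,1],[41,4]]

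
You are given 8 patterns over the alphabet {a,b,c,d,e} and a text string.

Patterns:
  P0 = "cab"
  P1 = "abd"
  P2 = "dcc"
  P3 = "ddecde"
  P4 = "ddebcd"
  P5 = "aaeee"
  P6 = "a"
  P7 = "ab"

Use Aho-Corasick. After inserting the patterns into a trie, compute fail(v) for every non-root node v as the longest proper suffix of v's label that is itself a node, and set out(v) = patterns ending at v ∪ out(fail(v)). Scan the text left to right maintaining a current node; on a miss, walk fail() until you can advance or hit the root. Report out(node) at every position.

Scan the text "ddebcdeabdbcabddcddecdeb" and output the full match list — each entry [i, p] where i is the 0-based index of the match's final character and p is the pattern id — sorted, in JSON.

Build:
Trie (insert patterns):
  0='ε' goto a→4 c→1 d→7
  1='c' goto a→2
  2='ca' goto b→3
  3='cab' goto ·  ←P0
  4='a' goto a→18 b→5  ←P6
  5='ab' goto d→6  ←P7
  6='abd' goto ·  ←P1
  7='d' goto c→8 d→10
  8='dc' goto c→9
  9='dcc' goto ·  ←P2
  10='dd' goto e→11
  11='dde' goto b→15 c→12
  12='ddec' goto d→13
  13='ddecd' goto e→14
  14='ddecde' goto ·  ←P3
  15='ddeb' goto c→16
  16='ddebc' goto d→17
  17='ddebcd' goto ·  ←P4
  18='aa' goto e→19
  19='aae' goto e→20
  20='aaee' goto e→21
  21='aaeee' goto ·  ←P5

Failure links (BFS by depth):
  fail(1) 'c': from fail(0)=0 chase 'c': 0 ⇒ 0;  out=∅∪out(0)=∅
  fail(4) 'a': from fail(0)=0 chase 'a': 0 ⇒ 0;  out={6}∪out(0)={6}
  fail(7) 'd': from fail(0)=0 chase 'd': 0 ⇒ 0;  out=∅∪out(0)=∅
  fail(2) 'ca': from fail(1)=0 chase 'a': 0 ⇒ 4;  out=∅∪out(4)={6}
  fail(5) 'ab': from fail(4)=0 chase 'b': 0 ⇒ 0;  out={7}∪out(0)={7}
  fail(8) 'dc': from fail(7)=0 chase 'c': 0 ⇒ 1;  out=∅∪out(1)=∅
  fail(10) 'dd': from fail(7)=0 chase 'd': 0 ⇒ 7;  out=∅∪out(7)=∅
  fail(18) 'aa': from fail(4)=0 chase 'a': 0 ⇒ 4;  out=∅∪out(4)={6}
  fail(3) 'cab': from fail(2)=4 chase 'b': 4 ⇒ 5;  out={0}∪out(5)={0,7}
  fail(6) 'abd': from fail(5)=0 chase 'd': 0 ⇒ 7;  out={1}∪out(7)={1}
  fail(9) 'dcc': from fail(8)=1 chase 'c': 1→0 ⇒ 1;  out={2}∪out(1)={2}
  fail(11) 'dde': from fail(10)=7 chase 'e': 7→0 ⇒ 0;  out=∅∪out(0)=∅
  fail(19) 'aae': from fail(18)=4 chase 'e': 4→0 ⇒ 0;  out=∅∪out(0)=∅
  fail(12) 'ddec': from fail(11)=0 chase 'c': 0 ⇒ 1;  out=∅∪out(1)=∅
  fail(15) 'ddeb': from fail(11)=0 chase 'b': 0 ⇒ 0;  out=∅∪out(0)=∅
  fail(20) 'aaee': from fail(19)=0 chase 'e': 0 ⇒ 0;  out=∅∪out(0)=∅
  fail(13) 'ddecd': from fail(12)=1 chase 'd': 1→0 ⇒ 7;  out=∅∪out(7)=∅
  fail(16) 'ddebc': from fail(15)=0 chase 'c': 0 ⇒ 1;  out=∅∪out(1)=∅
  fail(21) 'aaeee': from fail(20)=0 chase 'e': 0 ⇒ 0;  out={5}∪out(0)={5}
  fail(14) 'ddecde': from fail(13)=7 chase 'e': 7→0 ⇒ 0;  out={3}∪out(0)={3}
  fail(17) 'ddebcd': from fail(16)=1 chase 'd': 1→0 ⇒ 7;  out={4}∪out(7)={4}

Scan:
i=0 'd': node 0→7
i=1 'd': node 7→10
i=2 'e': node 10→11
i=3 'b': node 11→15
i=4 'c': node 15→16
i=5 'd': node 16→17  → match P4@[0:5]
i=6 'e': node 17→0 (fail-walked)
i=7 'a': node 0→4  → match P6@[7:7]
i=8 'b': node 4→5  → match P7@[7:8]
i=9 'd': node 5→6  → match P1@[7:9]
i=10 'b': node 6→0 (fail-walked)
i=11 'c': node 0→1
i=12 'a': node 1→2  → match P6@[12:12]
i=13 'b': node 2→3  → match P0@[11:13],P7@[12:13]
i=14 'd': node 3→6 (fail-walked)  → match P1@[12:14]
i=15 'd': node 6→10 (fail-walked)
i=16 'c': node 10→8 (fail-walked)
i=17 'd': node 8→7 (fail-walked)
i=18 'd': node 7→10
i=19 'e': node 10→11
i=20 'c': node 11→12
i=21 'd': node 12→13
i=22 'e': node 13→14  → match P3@[17:22]
i=23 'b': node 14→0 (fail-walked)

All matches (sorted): [[5,4],[7,6],[8,7],[9,1],[12,6],[13,0],[13,7],[14,1],[22,3]]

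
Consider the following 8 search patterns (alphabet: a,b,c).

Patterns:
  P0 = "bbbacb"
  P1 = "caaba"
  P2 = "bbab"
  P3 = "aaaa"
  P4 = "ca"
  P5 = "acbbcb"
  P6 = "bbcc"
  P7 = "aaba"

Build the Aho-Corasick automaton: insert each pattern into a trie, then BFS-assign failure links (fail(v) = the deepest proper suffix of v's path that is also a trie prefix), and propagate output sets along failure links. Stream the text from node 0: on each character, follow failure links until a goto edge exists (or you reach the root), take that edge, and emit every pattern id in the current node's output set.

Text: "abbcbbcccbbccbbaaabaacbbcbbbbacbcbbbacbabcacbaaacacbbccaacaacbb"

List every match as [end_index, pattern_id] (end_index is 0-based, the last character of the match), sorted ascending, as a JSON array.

Build:
Trie (insert patterns):
  0='ε' goto a→14 b→1 c→7
  1='b' goto b→2
  2='bb' goto a→12 b→3 c→23
  3='bbb' goto a→4
  4='bbba' goto c→5
  5='bbbac' goto b→6
  6='bbbacb' goto ·  ←P0
  7='c' goto a→8
  8='ca' goto a→9  ←P4
  9='caa' goto b→10
  10='caab' goto a→11
  11='caaba' goto ·  ←P1
  12='bba' goto b→13
  13='bbab' goto ·  ←P2
  14='a' goto a→15 c→18
  15='aa' goto a→16 b→25
  16='aaa' goto a→17
  17='aaaa' goto ·  ←P3
  18='ac' goto b→19
  19='acb' goto b→20
  20='acbb' goto c→21
  21='acbbc' goto b→22
  22='acbbcb' goto ·  ←P5
  23='bbc' goto c→24
  24='bbcc' goto ·  ←P6
  25='aab' goto a→26
  26='aaba' goto ·  ←P7

Failure links (BFS by depth):
  fail(1) 'b': from fail(0)=0 chase 'b': 0 ⇒ 0;  out=∅∪out(0)=∅
  fail(7) 'c': from fail(0)=0 chase 'c': 0 ⇒ 0;  out=∅∪out(0)=∅
  fail(14) 'a': from fail(0)=0 chase 'a': 0 ⇒ 0;  out=∅∪out(0)=∅
  fail(2) 'bb': from fail(1)=0 chase 'b': 0 ⇒ 1;  out=∅∪out(1)=∅
  fail(8) 'ca': from fail(7)=0 chase 'a': 0 ⇒ 14;  out={4}∪out(14)={4}
  fail(15) 'aa': from fail(14)=0 chase 'a': 0 ⇒ 14;  out=∅∪out(14)=∅
  fail(18) 'ac': from fail(14)=0 chase 'c': 0 ⇒ 7;  out=∅∪out(7)=∅
  fail(3) 'bbb': from fail(2)=1 chase 'b': 1 ⇒ 2;  out=∅∪out(2)=∅
  fail(9) 'caa': from fail(8)=14 chase 'a': 14 ⇒ 15;  out=∅∪out(15)=∅
  fail(12) 'bba': from fail(2)=1 chase 'a': 1→0 ⇒ 14;  out=∅∪out(14)=∅
  fail(16) 'aaa': from fail(15)=14 chase 'a': 14 ⇒ 15;  out=∅∪out(15)=∅
  fail(19) 'acb': from fail(18)=7 chase 'b': 7→0 ⇒ 1;  out=∅∪out(1)=∅
  fail(23) 'bbc': from fail(2)=1 chase 'c': 1→0 ⇒ 7;  out=∅∪out(7)=∅
  fail(25) 'aab': from fail(15)=14 chase 'b': 14→0 ⇒ 1;  out=∅∪out(1)=∅
  fail(4) 'bbba': from fail(3)=2 chase 'a': 2 ⇒ 12;  out=∅∪out(12)=∅
  fail(10) 'caab': from fail(9)=15 chase 'b': 15 ⇒ 25;  out=∅∪out(25)=∅
  fail(13) 'bbab': from fail(12)=14 chase 'b': 14→0 ⇒ 1;  out={2}∪out(1)={2}
  fail(17) 'aaaa': from fail(16)=15 chase 'a': 15 ⇒ 16;  out={3}∪out(16)={3}
  fail(20) 'acbb': from fail(19)=1 chase 'b': 1 ⇒ 2;  out=∅∪out(2)=∅
  fail(24) 'bbcc': from fail(23)=7 chase 'c': 7→0 ⇒ 7;  out={6}∪out(7)={6}
  fail(26) 'aaba': from fail(25)=1 chase 'a': 1→0 ⇒ 14;  out={7}∪out(14)={7}
  fail(5) 'bbbac': from fail(4)=12 chase 'c': 12→14 ⇒ 18;  out=∅∪out(18)=∅
  fail(11) 'caaba': from fail(10)=25 chase 'a': 25 ⇒ 26;  out={1}∪out(26)={1,7}
  fail(21) 'acbbc': from fail(20)=2 chase 'c': 2 ⇒ 23;  out=∅∪out(23)=∅
  fail(6) 'bbbacb': from fail(5)=18 chase 'b': 18 ⇒ 19;  out={0}∪out(19)={0}
  fail(22) 'acbbcb': from fail(21)=23 chase 'b': 23→7→0 ⇒ 1;  out={5}∪out(1)={5}

Run:
pos 0 'a': at 14
pos 1 'b': at 1 ·f
pos 2 'b': at 2
pos 3 'c': at 23
pos 4 'b': at 1 ·f
pos 5 'b': at 2
pos 6 'c': at 23
pos 7 'c': at 24  ** P6@[4:7]
pos 8 'c': at 7 ·f
pos 9 'b': at 1 ·f
pos 10 'b': at 2
pos 11 'c': at 23
pos 12 'c': at 24  ** P6@[9:12]
pos 13 'b': at 1 ·f
pos 14 'b': at 2
pos 15 'a': at 12
pos 16 'a': at 15 ·f
pos 17 'a': at 16
pos 18 'b': at 25 ·f
pos 19 'a': at 26  ** P7@[16:19]
pos 20 'a': at 15 ·f
pos 21 'c': at 18 ·f
pos 22 'b': at 19
pos 23 'b': at 20
pos 24 'c': at 21
pos 25 'b': at 22  ** P5@[20:25]
pos 26 'b': at 2 ·f
pos 27 'b': at 3
pos 28 'b': at 3 ·f
pos 29 'a': at 4
pos 30 'c': at 5
pos 31 'b': at 6  ** P0@[26:31]
pos 32 'c': at 7 ·f
pos 33 'b': at 1 ·f
pos 34 'b': at 2
pos 35 'b': at 3
pos 36 'a': at 4
pos 37 'c': at 5
pos 38 'b': at 6  ** P0@[33:38]
pos 39 'a': at 14 ·f
pos 40 'b': at 1 ·f
pos 41 'c': at 7 ·f
pos 42 'a': at 8  ** P4@[41:42]
pos 43 'c': at 18 ·f
pos 44 'b': at 19
pos 45 'a': at 14 ·f
pos 46 'a': at 15
pos 47 'a': at 16
pos 48 'c': at 18 ·f
pos 49 'a': at 8 ·f  ** P4@[48:49]
pos 50 'c': at 18 ·f
pos 51 'b': at 19
pos 52 'b': at 20
pos 53 'c': at 21
pos 54 'c': at 24 ·f  ** P6@[51:54]
pos 55 'a': at 8 ·f  ** P4@[54:55]
pos 56 'a': at 9
pos 57 'c': at 18 ·f
pos 58 'a': at 8 ·f  ** P4@[57:58]
pos 59 'a': at 9
pos 60 'c': at 18 ·f
pos 61 'b': at 19
pos 62 'b': at 20

Matches: [[7,6],[12,6],[19,7],[25,5],[31,0],[38,0],[42,4],[49,4],[54,6],[55,4],[58,4]]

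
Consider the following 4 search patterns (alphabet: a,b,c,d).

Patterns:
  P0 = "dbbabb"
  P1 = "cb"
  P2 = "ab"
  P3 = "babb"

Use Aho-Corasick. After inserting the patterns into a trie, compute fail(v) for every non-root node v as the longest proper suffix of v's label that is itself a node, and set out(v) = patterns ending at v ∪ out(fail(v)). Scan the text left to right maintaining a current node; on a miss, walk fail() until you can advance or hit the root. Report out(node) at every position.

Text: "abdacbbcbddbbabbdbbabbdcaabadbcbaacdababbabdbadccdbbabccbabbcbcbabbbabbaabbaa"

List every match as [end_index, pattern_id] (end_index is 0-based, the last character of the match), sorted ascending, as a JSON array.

Build:
Trie (insert patterns):
  n0 'ε': a→9 b→11 c→7 d→1
  n1 'd': b→2
  n2 'db': b→3
  n3 'dbb': a→4
  n4 'dbba': b→5
  n5 'dbbab': b→6
  n6 'dbbabb': ·  ←P0
  n7 'c': b→8
  n8 'cb': ·  ←P1
  n9 'a': b→10
  n10 'ab': ·  ←P2
  n11 'b': a→12
  n12 'ba': b→13
  n13 'bab': b→14
  n14 'babb': ·  ←P3

BFS fail/out derivation:
  fail(1) 'd': from fail(0)=0 chase 'd': 0 ⇒ 0;  out=∅∪out(0)=∅
  fail(7) 'c': from fail(0)=0 chase 'c': 0 ⇒ 0;  out=∅∪out(0)=∅
  fail(9) 'a': from fail(0)=0 chase 'a': 0 ⇒ 0;  out=∅∪out(0)=∅
  fail(11) 'b': from fail(0)=0 chase 'b': 0 ⇒ 0;  out=∅∪out(0)=∅
  fail(2) 'db': from fail(1)=0 chase 'b': 0 ⇒ 11;  out=∅∪out(11)=∅
  fail(8) 'cb': from fail(7)=0 chase 'b': 0 ⇒ 11;  out={1}∪out(11)={1}
  fail(10) 'ab': from fail(9)=0 chase 'b': 0 ⇒ 11;  out={2}∪out(11)={2}
  fail(12) 'ba': from fail(11)=0 chase 'a': 0 ⇒ 9;  out=∅∪out(9)=∅
  fail(3) 'dbb': from fail(2)=11 chase 'b': 11→0 ⇒ 11;  out=∅∪out(11)=∅
  fail(13) 'bab': from fail(12)=9 chase 'b': 9 ⇒ 10;  out=∅∪out(10)={2}
  fail(4) 'dbba': from fail(3)=11 chase 'a': 11 ⇒ 12;  out=∅∪out(12)=∅
  fail(14) 'babb': from fail(13)=10 chase 'b': 10→11→0 ⇒ 11;  out={3}∪out(11)={3}
  fail(5) 'dbbab': from fail(4)=12 chase 'b': 12 ⇒ 13;  out=∅∪out(13)={2}
  fail(6) 'dbbabb': from fail(5)=13 chase 'b': 13 ⇒ 14;  out={0}∪out(14)={0,3}

Run:
[0] read 'a'  n0⇒n9
[1] read 'b'  n9⇒n10  → match P2@[0:1]
[2] read 'd'  n10⇒n1 (fail-walked)
[3] read 'a'  n1⇒n9 (fail-walked)
[4] read 'c'  n9⇒n7 (fail-walked)
[5] read 'b'  n7⇒n8  → match P1@[4:5]
[6] read 'b'  n8⇒n11 (fail-walked)
[7] read 'c'  n11⇒n7 (fail-walked)
[8] read 'b'  n7⇒n8  → match P1@[7:8]
[9] read 'd'  n8⇒n1 (fail-walked)
[10] read 'd'  n1⇒n1 (fail-walked)
[11] read 'b'  n1⇒n2
[12] read 'b'  n2⇒n3
[13] read 'a'  n3⇒n4
[14] read 'b'  n4⇒n5  → match P2@[13:14]
[15] read 'b'  n5⇒n6  → match P0@[10:15],P3@[12:15]
[16] read 'd'  n6⇒n1 (fail-walked)
[17] read 'b'  n1⇒n2
[18] read 'b'  n2⇒n3
[19] read 'a'  n3⇒n4
[20] read 'b'  n4⇒n5  → match P2@[19:20]
[21] read 'b'  n5⇒n6  → match P0@[16:21],P3@[18:21]
[22] read 'd'  n6⇒n1 (fail-walked)
[23] read 'c'  n1⇒n7 (fail-walked)
[24] read 'a'  n7⇒n9 (fail-walked)
[25] read 'a'  n9⇒n9 (fail-walked)
[26] read 'b'  n9⇒n10  → match P2@[25:26]
[27] read 'a'  n10⇒n12 (fail-walked)
[28] read 'd'  n12⇒n1 (fail-walked)
[29] read 'b'  n1⇒n2
[30] read 'c'  n2⇒n7 (fail-walked)
[31] read 'b'  n7⇒n8  → match P1@[30:31]
[32] read 'a'  n8⇒n12 (fail-walked)
[33] read 'a'  n12⇒n9 (fail-walked)
[34] read 'c'  n9⇒n7 (fail-walked)
[35] read 'd'  n7⇒n1 (fail-walked)
[36] read 'a'  n1⇒n9 (fail-walked)
[37] read 'b'  n9⇒n10  → match P2@[36:37]
[38] read 'a'  n10⇒n12 (fail-walked)
[39] read 'b'  n12⇒n13  → match P2@[38:39]
[40] read 'b'  n13⇒n14  → match P3@[37:40]
[41] read 'a'  n14⇒n12 (fail-walked)
[42] read 'b'  n12⇒n13  → match P2@[41:42]
[43] read 'd'  n13⇒n1 (fail-walked)
[44] read 'b'  n1⇒n2
[45] read 'a'  n2⇒n12 (fail-walked)
[46] read 'd'  n12⇒n1 (fail-walked)
[47] read 'c'  n1⇒n7 (fail-walked)
[48] read 'c'  n7⇒n7 (fail-walked)
[49] read 'd'  n7⇒n1 (fail-walked)
[50] read 'b'  n1⇒n2
[51] read 'b'  n2⇒n3
[52] read 'a'  n3⇒n4
[53] read 'b'  n4⇒n5  → match P2@[52:53]
[54] read 'c'  n5⇒n7 (fail-walked)
[55] read 'c'  n7⇒n7 (fail-walked)
[56] read 'b'  n7⇒n8  → match P1@[55:56]
[57] read 'a'  n8⇒n12 (fail-walked)
[58] read 'b'  n12⇒n13  → match P2@[57:58]
[59] read 'b'  n13⇒n14  → match P3@[56:59]
[60] read 'c'  n14⇒n7 (fail-walked)
[61] read 'b'  n7⇒n8  → match P1@[60:61]
[62] read 'c'  n8⇒n7 (fail-walked)
[63] read 'b'  n7⇒n8  → match P1@[62:63]
[64] read 'a'  n8⇒n12 (fail-walked)
[65] read 'b'  n12⇒n13  → match P2@[64:65]
[66] read 'b'  n13⇒n14  → match P3@[63:66]
[67] read 'b'  n14⇒n11 (fail-walked)
[68] read 'a'  n11⇒n12
[69] read 'b'  n12⇒n13  → match P2@[68:69]
[70] read 'b'  n13⇒n14  → match P3@[67:70]
[71] read 'a'  n14⇒n12 (fail-walked)
[72] read 'a'  n12⇒n9 (fail-walked)
[73] read 'b'  n9⇒n10  → match P2@[72:73]
[74] read 'b'  n10⇒n11 (fail-walked)
[75] read 'a'  n11⇒n12
[76] read 'a'  n12⇒n9 (fail-walked)

All matches (sorted): [[1,2],[5,1],[8,1],[14,2],[15,0],[15,3],[20,2],[21,0],[21,3],[26,2],[31,1],[37,2],[39,2],[40,3],[42,2],[53,2],[56,1],[58,2],[59,3],[61,1],[63,1],[65,2],[66,3],[69,2],[70,3],[73,2]]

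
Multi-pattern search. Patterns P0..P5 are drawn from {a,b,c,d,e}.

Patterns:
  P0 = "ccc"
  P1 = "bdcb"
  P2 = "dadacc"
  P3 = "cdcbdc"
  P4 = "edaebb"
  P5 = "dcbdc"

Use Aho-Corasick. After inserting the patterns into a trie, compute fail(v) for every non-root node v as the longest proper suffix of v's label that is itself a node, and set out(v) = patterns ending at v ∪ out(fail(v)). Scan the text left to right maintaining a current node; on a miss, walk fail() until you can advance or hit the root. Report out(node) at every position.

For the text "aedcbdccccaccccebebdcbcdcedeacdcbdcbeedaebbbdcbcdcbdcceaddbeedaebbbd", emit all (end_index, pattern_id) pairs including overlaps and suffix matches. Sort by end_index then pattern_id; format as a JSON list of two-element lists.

Build:
Trie (insert patterns):
  n0 'ε': b→4 c→1 d→8 e→19
  n1 'c': c→2 d→14
  n2 'cc': c→3
  n3 'ccc': ·  ←P0
  n4 'b': d→5
  n5 'bd': c→6
  n6 'bdc': b→7
  n7 'bdcb': ·  ←P1
  n8 'd': a→9 c→25
  n9 'da': d→10
  n10 'dad': a→11
  n11 'dada': c→12
  n12 'dadac': c→13
  n13 'dadacc': ·  ←P2
  n14 'cd': c→15
  n15 'cdc': b→16
  n16 'cdcb': d→17
  n17 'cdcbd': c→18
  n18 'cdcbdc': ·  ←P3
  n19 'e': d→20
  n20 'ed': a→21
  n21 'eda': e→22
  n22 'edae': b→23
  n23 'edaeb': b→24
  n24 'edaebb': ·  ←P4
  n25 'dc': b→26
  n26 'dcb': d→27
  n27 'dcbd': c→28
  n28 'dcbdc': ·  ←P5

Failure links (BFS by depth):
  n1('c'): parent n0 fail=0; on 'c' 0 → fail=0;  out ∅∪∅=∅
  n4('b'): parent n0 fail=0; on 'b' 0 → fail=0;  out ∅∪∅=∅
  n8('d'): parent n0 fail=0; on 'd' 0 → fail=0;  out ∅∪∅=∅
  n19('e'): parent n0 fail=0; on 'e' 0 → fail=0;  out ∅∪∅=∅
  n2('cc'): parent n1 fail=0; on 'c' 0 → fail=1;  out ∅∪∅=∅
  n5('bd'): parent n4 fail=0; on 'd' 0 → fail=8;  out ∅∪∅=∅
  n9('da'): parent n8 fail=0; on 'a' 0 → fail=0;  out ∅∪∅=∅
  n14('cd'): parent n1 fail=0; on 'd' 0 → fail=8;  out ∅∪∅=∅
  n20('ed'): parent n19 fail=0; on 'd' 0 → fail=8;  out ∅∪∅=∅
  n25('dc'): parent n8 fail=0; on 'c' 0 → fail=1;  out ∅∪∅=∅
  n3('ccc'): parent n2 fail=1; on 'c' 1 → fail=2;  out {0}∪∅={0}
  n6('bdc'): parent n5 fail=8; on 'c' 8 → fail=25;  out ∅∪∅=∅
  n10('dad'): parent n9 fail=0; on 'd' 0 → fail=8;  out ∅∪∅=∅
  n15('cdc'): parent n14 fail=8; on 'c' 8 → fail=25;  out ∅∪∅=∅
  n21('eda'): parent n20 fail=8; on 'a' 8 → fail=9;  out ∅∪∅=∅
  n26('dcb'): parent n25 fail=1; on 'b' 1→0 → fail=4;  out ∅∪∅=∅
  n7('bdcb'): parent n6 fail=25; on 'b' 25 → fail=26;  out {1}∪∅={1}
  n11('dada'): parent n10 fail=8; on 'a' 8 → fail=9;  out ∅∪∅=∅
  n16('cdcb'): parent n15 fail=25; on 'b' 25 → fail=26;  out ∅∪∅=∅
  n22('edae'): parent n21 fail=9; on 'e' 9→0 → fail=19;  out ∅∪∅=∅
  n27('dcbd'): parent n26 fail=4; on 'd' 4 → fail=5;  out ∅∪∅=∅
  n12('dadac'): parent n11 fail=9; on 'c' 9→0 → fail=1;  out ∅∪∅=∅
  n17('cdcbd'): parent n16 fail=26; on 'd' 26 → fail=27;  out ∅∪∅=∅
  n23('edaeb'): parent n22 fail=19; on 'b' 19→0 → fail=4;  out ∅∪∅=∅
  n28('dcbdc'): parent n27 fail=5; on 'c' 5 → fail=6;  out {5}∪∅={5}
  n13('dadacc'): parent n12 fail=1; on 'c' 1 → fail=2;  out {2}∪∅={2}
  n18('cdcbdc'): parent n17 fail=27; on 'c' 27 → fail=28;  out {3}∪{5}={3,5}
  n24('edaebb'): parent n23 fail=4; on 'b' 4→0 → fail=4;  out {4}∪∅={4}

Run:
[0] read 'a'  n0⇒n0
[1] read 'e'  n0⇒n19
[2] read 'd'  n19⇒n20
[3] read 'c'  n20⇒n25 (via fail)
[4] read 'b'  n25⇒n26
[5] read 'd'  n26⇒n27
[6] read 'c'  n27⇒n28  emit P5@[2:6]
[7] read 'c'  n28⇒n2 (via fail)
[8] read 'c'  n2⇒n3  emit P0@[6:8]
[9] read 'c'  n3⇒n3 (via fail)  emit P0@[7:9]
[10] read 'a'  n3⇒n0 (via fail)
[11] read 'c'  n0⇒n1
[12] read 'c'  n1⇒n2
[13] read 'c'  n2⇒n3  emit P0@[11:13]
[14] read 'c'  n3⇒n3 (via fail)  emit P0@[12:14]
[15] read 'e'  n3⇒n19 (via fail)
[16] read 'b'  n19⇒n4 (via fail)
[17] read 'e'  n4⇒n19 (via fail)
[18] read 'b'  n19⇒n4 (via fail)
[19] read 'd'  n4⇒n5
[20] read 'c'  n5⇒n6
[21] read 'b'  n6⇒n7  emit P1@[18:21]
[22] read 'c'  n7⇒n1 (via fail)
[23] read 'd'  n1⇒n14
[24] read 'c'  n14⇒n15
[25] read 'e'  n15⇒n19 (via fail)
[26] read 'd'  n19⇒n20
[27] read 'e'  n20⇒n19 (via fail)
[28] read 'a'  n19⇒n0 (via fail)
[29] read 'c'  n0⇒n1
[30] read 'd'  n1⇒n14
[31] read 'c'  n14⇒n15
[32] read 'b'  n15⇒n16
[33] read 'd'  n16⇒n17
[34] read 'c'  n17⇒n18  emit P3@[29:34],P5@[30:34]
[35] read 'b'  n18⇒n7 (via fail)  emit P1@[32:35]
[36] read 'e'  n7⇒n19 (via fail)
[37] read 'e'  n19⇒n19 (via fail)
[38] read 'd'  n19⇒n20
[39] read 'a'  n20⇒n21
[40] read 'e'  n21⇒n22
[41] read 'b'  n22⇒n23
[42] read 'b'  n23⇒n24  emit P4@[37:42]
[43] read 'b'  n24⇒n4 (via fail)
[44] read 'd'  n4⇒n5
[45] read 'c'  n5⇒n6
[46] read 'b'  n6⇒n7  emit P1@[43:46]
[47] read 'c'  n7⇒n1 (via fail)
[48] read 'd'  n1⇒n14
[49] read 'c'  n14⇒n15
[50] read 'b'  n15⇒n16
[51] read 'd'  n16⇒n17
[52] read 'c'  n17⇒n18  emit P3@[47:52],P5@[48:52]
[53] read 'c'  n18⇒n2 (via fail)
[54] read 'e'  n2⇒n19 (via fail)
[55] read 'a'  n19⇒n0 (via fail)
[56] read 'd'  n0⇒n8
[57] read 'd'  n8⇒n8 (via fail)
[58] read 'b'  n8⇒n4 (via fail)
[59] read 'e'  n4⇒n19 (via fail)
[60] read 'e'  n19⇒n19 (via fail)
[61] read 'd'  n19⇒n20
[62] read 'a'  n20⇒n21
[63] read 'e'  n21⇒n22
[64] read 'b'  n22⇒n23
[65] read 'b'  n23⇒n24  emit P4@[60:65]
[66] read 'b'  n24⇒n4 (via fail)
[67] read 'd'  n4⇒n5

All matches (sorted): [[6,5],[8,0],[9,0],[13,0],[14,0],[21,1],[34,3],[34,5],[35,1],[42,4],[46,1],[52,3],[52,5],[65,4]]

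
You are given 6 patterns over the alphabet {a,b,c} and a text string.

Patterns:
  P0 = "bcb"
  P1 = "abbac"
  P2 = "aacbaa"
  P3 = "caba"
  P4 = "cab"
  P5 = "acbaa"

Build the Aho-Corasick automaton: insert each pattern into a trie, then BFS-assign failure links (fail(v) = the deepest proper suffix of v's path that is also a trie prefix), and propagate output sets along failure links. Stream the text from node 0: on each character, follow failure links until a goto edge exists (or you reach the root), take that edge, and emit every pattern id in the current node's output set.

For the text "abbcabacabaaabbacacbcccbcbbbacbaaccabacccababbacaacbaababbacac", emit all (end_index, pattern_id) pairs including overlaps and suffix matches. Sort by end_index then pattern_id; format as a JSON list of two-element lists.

Build automaton:
Trie (insert patterns):
  n0 'ε': a→4 b→1 c→14
  n1 'b': c→2
  n2 'bc': b→3
  n3 'bcb': ·  [P0 ends]
  n4 'a': a→9 b→5 c→18
  n5 'ab': b→6
  n6 'abb': a→7
  n7 'abba': c→8
  n8 'abbac': ·  [P1 ends]
  n9 'aa': c→10
  n10 'aac': b→11
  n11 'aacb': a→12
  n12 'aacba': a→13
  n13 'aacbaa': ·  [P2 ends]
  n14 'c': a→15
  n15 'ca': b→16
  n16 'cab': a→17  [P4 ends]
  n17 'caba': ·  [P3 ends]
  n18 'ac': b→19
  n19 'acb': a→20
  n20 'acba': a→21
  n21 'acbaa': ·  [P5 ends]

BFS fail/out derivation:
  n1('b'): parent n0 fail=0; on 'b' 0 → fail=0;  out ∅∪∅=∅
  n4('a'): parent n0 fail=0; on 'a' 0 → fail=0;  out ∅∪∅=∅
  n14('c'): parent n0 fail=0; on 'c' 0 → fail=0;  out ∅∪∅=∅
  n2('bc'): parent n1 fail=0; on 'c' 0 → fail=14;  out ∅∪∅=∅
  n5('ab'): parent n4 fail=0; on 'b' 0 → fail=1;  out ∅∪∅=∅
  n9('aa'): parent n4 fail=0; on 'a' 0 → fail=4;  out ∅∪∅=∅
  n15('ca'): parent n14 fail=0; on 'a' 0 → fail=4;  out ∅∪∅=∅
  n18('ac'): parent n4 fail=0; on 'c' 0 → fail=14;  out ∅∪∅=∅
  n3('bcb'): parent n2 fail=14; on 'b' 14→0 → fail=1;  out {0}∪∅={0}
  n6('abb'): parent n5 fail=1; on 'b' 1→0 → fail=1;  out ∅∪∅=∅
  n10('aac'): parent n9 fail=4; on 'c' 4 → fail=18;  out ∅∪∅=∅
  n16('cab'): parent n15 fail=4; on 'b' 4 → fail=5;  out {4}∪∅={4}
  n19('acb'): parent n18 fail=14; on 'b' 14→0 → fail=1;  out ∅∪∅=∅
  n7('abba'): parent n6 fail=1; on 'a' 1→0 → fail=4;  out ∅∪∅=∅
  n11('aacb'): parent n10 fail=18; on 'b' 18 → fail=19;  out ∅∪∅=∅
  n17('caba'): parent n16 fail=5; on 'a' 5→1→0 → fail=4;  out {3}∪∅={3}
  n20('acba'): parent n19 fail=1; on 'a' 1→0 → fail=4;  out ∅∪∅=∅
  n8('abbac'): parent n7 fail=4; on 'c' 4 → fail=18;  out {1}∪∅={1}
  n12('aacba'): parent n11 fail=19; on 'a' 19 → fail=20;  out ∅∪∅=∅
  n21('acbaa'): parent n20 fail=4; on 'a' 4 → fail=9;  out {5}∪∅={5}
  n13('aacbaa'): parent n12 fail=20; on 'a' 20 → fail=21;  out {2}∪{5}={2,5}

Text stream:
pos 0 'a': at 4
pos 1 'b': at 5
pos 2 'b': at 6
pos 3 'c': at 2 (fail-walked)
pos 4 'a': at 15 (fail-walked)
pos 5 'b': at 16  → match P4@[3:5]
pos 6 'a': at 17  → match P3@[3:6]
pos 7 'c': at 18 (fail-walked)
pos 8 'a': at 15 (fail-walked)
pos 9 'b': at 16  → match P4@[7:9]
pos 10 'a': at 17  → match P3@[7:10]
pos 11 'a': at 9 (fail-walked)
pos 12 'a': at 9 (fail-walked)
pos 13 'b': at 5 (fail-walked)
pos 14 'b': at 6
pos 15 'a': at 7
pos 16 'c': at 8  → match P1@[12:16]
pos 17 'a': at 15 (fail-walked)
pos 18 'c': at 18 (fail-walked)
pos 19 'b': at 19
pos 20 'c': at 2 (fail-walked)
pos 21 'c': at 14 (fail-walked)
pos 22 'c': at 14 (fail-walked)
pos 23 'b': at 1 (fail-walked)
pos 24 'c': at 2
pos 25 'b': at 3  → match P0@[23:25]
pos 26 'b': at 1 (fail-walked)
pos 27 'b': at 1 (fail-walked)
pos 28 'a': at 4 (fail-walked)
pos 29 'c': at 18
pos 30 'b': at 19
pos 31 'a': at 20
pos 32 'a': at 21  → match P5@[28:32]
pos 33 'c': at 10 (fail-walked)
pos 34 'c': at 14 (fail-walked)
pos 35 'a': at 15
pos 36 'b': at 16  → match P4@[34:36]
pos 37 'a': at 17  → match P3@[34:37]
pos 38 'c': at 18 (fail-walked)
pos 39 'c': at 14 (fail-walked)
pos 40 'c': at 14 (fail-walked)
pos 41 'a': at 15
pos 42 'b': at 16  → match P4@[40:42]
pos 43 'a': at 17  → match P3@[40:43]
pos 44 'b': at 5 (fail-walked)
pos 45 'b': at 6
pos 46 'a': at 7
pos 47 'c': at 8  → match P1@[43:47]
pos 48 'a': at 15 (fail-walked)
pos 49 'a': at 9 (fail-walked)
pos 50 'c': at 10
pos 51 'b': at 11
pos 52 'a': at 12
pos 53 'a': at 13  → match P2@[48:53],P5@[49:53]
pos 54 'b': at 5 (fail-walked)
pos 55 'a': at 4 (fail-walked)
pos 56 'b': at 5
pos 57 'b': at 6
pos 58 'a': at 7
pos 59 'c': at 8  → match P1@[55:59]
pos 60 'a': at 15 (fail-walked)
pos 61 'c': at 18 (fail-walked)

Matches: [[5,4],[6,3],[9,4],[10,3],[16,1],[25,0],[32,5],[36,4],[37,3],[42,4],[43,3],[47,1],[53,2],[53,5],[59,1]]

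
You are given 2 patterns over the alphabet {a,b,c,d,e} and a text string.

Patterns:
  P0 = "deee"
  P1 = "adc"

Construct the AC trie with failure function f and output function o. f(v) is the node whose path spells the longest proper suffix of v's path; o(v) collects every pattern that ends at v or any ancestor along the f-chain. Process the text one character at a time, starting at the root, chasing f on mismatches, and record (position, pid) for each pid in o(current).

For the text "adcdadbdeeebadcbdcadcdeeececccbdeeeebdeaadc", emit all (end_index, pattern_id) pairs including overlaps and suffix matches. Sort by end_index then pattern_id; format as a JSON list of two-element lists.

Build:
Trie nodes:
  n0 'ε': a→5 d→1
  n1 'd': e→2
  n2 'de': e→3
  n3 'dee': e→4
  n4 'deee': ·  ←P0
  n5 'a': d→6
  n6 'ad': c→7
  n7 'adc': ·  ←P1

BFS fail/out derivation:
  fail(1) 'd': from fail(0)=0 chase 'd': 0 ⇒ 0;  out=∅∪out(0)=∅
  fail(5) 'a': from fail(0)=0 chase 'a': 0 ⇒ 0;  out=∅∪out(0)=∅
  fail(2) 'de': from fail(1)=0 chase 'e': 0 ⇒ 0;  out=∅∪out(0)=∅
  fail(6) 'ad': from fail(5)=0 chase 'd': 0 ⇒ 1;  out=∅∪out(1)=∅
  fail(3) 'dee': from fail(2)=0 chase 'e': 0 ⇒ 0;  out=∅∪out(0)=∅
  fail(7) 'adc': from fail(6)=1 chase 'c': 1→0 ⇒ 0;  out={1}∪out(0)={1}
  fail(4) 'deee': from fail(3)=0 chase 'e': 0 ⇒ 0;  out={0}∪out(0)={0}

Text stream:
pos 0 'a': at 5
pos 1 'd': at 6
pos 2 'c': at 7  emit P1@[0:2]
pos 3 'd': at 1 (via fail)
pos 4 'a': at 5 (via fail)
pos 5 'd': at 6
pos 6 'b': at 0 (via fail)
pos 7 'd': at 1
pos 8 'e': at 2
pos 9 'e': at 3
pos 10 'e': at 4  emit P0@[7:10]
pos 11 'b': at 0 (via fail)
pos 12 'a': at 5
pos 13 'd': at 6
pos 14 'c': at 7  emit P1@[12:14]
pos 15 'b': at 0 (via fail)
pos 16 'd': at 1
pos 17 'c': at 0 (via fail)
pos 18 'a': at 5
pos 19 'd': at 6
pos 20 'c': at 7  emit P1@[18:20]
pos 21 'd': at 1 (via fail)
pos 22 'e': at 2
pos 23 'e': at 3
pos 24 'e': at 4  emit P0@[21:24]
pos 25 'c': at 0 (via fail)
pos 26 'e': at 0
pos 27 'c': at 0
pos 28 'c': at 0
pos 29 'c': at 0
pos 30 'b': at 0
pos 31 'd': at 1
pos 32 'e': at 2
pos 33 'e': at 3
pos 34 'e': at 4  emit P0@[31:34]
pos 35 'e': at 0 (via fail)
pos 36 'b': at 0
pos 37 'd': at 1
pos 38 'e': at 2
pos 39 'a': at 5 (via fail)
pos 40 'a': at 5 (via fail)
pos 41 'd': at 6
pos 42 'c': at 7  emit P1@[40:42]

Result: [[2,1],[10,0],[14,1],[20,1],[24,0],[34,0],[42,1]]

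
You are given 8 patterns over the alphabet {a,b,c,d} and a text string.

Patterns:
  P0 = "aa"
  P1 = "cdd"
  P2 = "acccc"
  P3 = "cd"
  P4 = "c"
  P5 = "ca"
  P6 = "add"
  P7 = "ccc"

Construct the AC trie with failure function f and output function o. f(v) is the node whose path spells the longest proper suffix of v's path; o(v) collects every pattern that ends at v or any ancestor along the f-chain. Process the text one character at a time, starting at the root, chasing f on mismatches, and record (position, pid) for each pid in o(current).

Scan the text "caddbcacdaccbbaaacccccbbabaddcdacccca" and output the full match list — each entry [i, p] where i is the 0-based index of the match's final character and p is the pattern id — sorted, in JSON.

Build:
Trie nodes:
  0='ε' goto a→1 c→3
  1='a' goto a→2 c→6 d→11
  2='aa' goto ·  [P0 ends]
  3='c' goto a→10 c→13 d→4  [P4 ends]
  4='cd' goto d→5  [P3 ends]
  5='cdd' goto ·  [P1 ends]
  6='ac' goto c→7
  7='acc' goto c→8
  8='accc' goto c→9
  9='acccc' goto ·  [P2 ends]
  10='ca' goto ·  [P5 ends]
  11='ad' goto d→12
  12='add' goto ·  [P6 ends]
  13='cc' goto c→14
  14='ccc' goto ·  [P7 ends]

Failure links (BFS by depth):
  n1('a'): parent n0 fail=0; on 'a' 0 → fail=0;  out ∅∪∅=∅
  n3('c'): parent n0 fail=0; on 'c' 0 → fail=0;  out {4}∪∅={4}
  n2('aa'): parent n1 fail=0; on 'a' 0 → fail=1;  out {0}∪∅={0}
  n4('cd'): parent n3 fail=0; on 'd' 0 → fail=0;  out {3}∪∅={3}
  n6('ac'): parent n1 fail=0; on 'c' 0 → fail=3;  out ∅∪{4}={4}
  n10('ca'): parent n3 fail=0; on 'a' 0 → fail=1;  out {5}∪∅={5}
  n11('ad'): parent n1 fail=0; on 'd' 0 → fail=0;  out ∅∪∅=∅
  n13('cc'): parent n3 fail=0; on 'c' 0 → fail=3;  out ∅∪{4}={4}
  n5('cdd'): parent n4 fail=0; on 'd' 0 → fail=0;  out {1}∪∅={1}
  n7('acc'): parent n6 fail=3; on 'c' 3 → fail=13;  out ∅∪{4}={4}
  n12('add'): parent n11 fail=0; on 'd' 0 → fail=0;  out {6}∪∅={6}
  n14('ccc'): parent n13 fail=3; on 'c' 3 → fail=13;  out {7}∪{4}={4,7}
  n8('accc'): parent n7 fail=13; on 'c' 13 → fail=14;  out ∅∪{4,7}={4,7}
  n9('acccc'): parent n8 fail=14; on 'c' 14→13 → fail=14;  out {2}∪{4,7}={2,4,7}

Scan:
i=0 'c': node 0→3  emit P4@[0:0]
i=1 'a': node 3→10  emit P5@[0:1]
i=2 'd': node 10→11 (via fail)
i=3 'd': node 11→12  emit P6@[1:3]
i=4 'b': node 12→0 (via fail)
i=5 'c': node 0→3  emit P4@[5:5]
i=6 'a': node 3→10  emit P5@[5:6]
i=7 'c': node 10→6 (via fail)  emit P4@[7:7]
i=8 'd': node 6→4 (via fail)  emit P3@[7:8]
i=9 'a': node 4→1 (via fail)
i=10 'c': node 1→6  emit P4@[10:10]
i=11 'c': node 6→7  emit P4@[11:11]
i=12 'b': node 7→0 (via fail)
i=13 'b': node 0→0
i=14 'a': node 0→1
i=15 'a': node 1→2  emit P0@[14:15]
i=16 'a': node 2→2 (via fail)  emit P0@[15:16]
i=17 'c': node 2→6 (via fail)  emit P4@[17:17]
i=18 'c': node 6→7  emit P4@[18:18]
i=19 'c': node 7→8  emit P4@[19:19],P7@[17:19]
i=20 'c': node 8→9  emit P2@[16:20],P4@[20:20],P7@[18:20]
i=21 'c': node 9→14 (via fail)  emit P4@[21:21],P7@[19:21]
i=22 'b': node 14→0 (via fail)
i=23 'b': node 0→0
i=24 'a': node 0→1
i=25 'b': node 1→0 (via fail)
i=26 'a': node 0→1
i=27 'd': node 1→11
i=28 'd': node 11→12  emit P6@[26:28]
i=29 'c': node 12→3 (via fail)  emit P4@[29:29]
i=30 'd': node 3→4  emit P3@[29:30]
i=31 'a': node 4→1 (via fail)
i=32 'c': node 1→6  emit P4@[32:32]
i=33 'c': node 6→7  emit P4@[33:33]
i=34 'c': node 7→8  emit P4@[34:34],P7@[32:34]
i=35 'c': node 8→9  emit P2@[31:35],P4@[35:35],P7@[33:35]
i=36 'a': node 9→10 (via fail)  emit P5@[35:36]

All matches (sorted): [[0,4],[1,5],[3,6],[5,4],[6,5],[7,4],[8,3],[10,4],[11,4],[15,0],[16,0],[17,4],[18,4],[19,4],[19,7],[20,2],[20,4],[20,7],[21,4],[21,7],[28,6],[29,4],[30,3],[32,4],[33,4],[34,4],[34,7],[35,2],[35,4],[35,7],[36,5]]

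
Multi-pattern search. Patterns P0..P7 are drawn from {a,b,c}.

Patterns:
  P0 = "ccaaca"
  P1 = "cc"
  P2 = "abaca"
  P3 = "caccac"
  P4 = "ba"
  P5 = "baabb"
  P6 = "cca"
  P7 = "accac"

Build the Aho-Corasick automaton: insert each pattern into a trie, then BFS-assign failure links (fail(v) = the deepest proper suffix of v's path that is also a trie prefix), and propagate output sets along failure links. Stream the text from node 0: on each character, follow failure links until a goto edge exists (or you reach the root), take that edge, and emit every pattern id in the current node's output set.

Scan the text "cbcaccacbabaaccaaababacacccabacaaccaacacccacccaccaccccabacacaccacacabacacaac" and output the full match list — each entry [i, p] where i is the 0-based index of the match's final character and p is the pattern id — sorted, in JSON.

Build:
Trie nodes:
  n0 'ε': a→7 b→17 c→1
  n1 'c': a→12 c→2
  n2 'cc': a→3  [P1 ends]
  n3 'cca': a→4  [P6 ends]
  n4 'ccaa': c→5
  n5 'ccaac': a→6
  n6 'ccaaca': ·  [P0 ends]
  n7 'a': b→8 c→22
  n8 'ab': a→9
  n9 'aba': c→10
  n10 'abac': a→11
  n11 'abaca': ·  [P2 ends]
  n12 'ca': c→13
  n13 'cac': c→14
  n14 'cacc': a→15
  n15 'cacca': c→16
  n16 'caccac': ·  [P3 ends]
  n17 'b': a→18
  n18 'ba': a→19  [P4 ends]
  n19 'baa': b→20
  n20 'baab': b→21
  n21 'baabb': ·  [P5 ends]
  n22 'ac': c→23
  n23 'acc': a→24
  n24 'acca': c→25
  n25 'accac': ·  [P7 ends]

BFS fail/out derivation:
  fail(1) 'c': from fail(0)=0 chase 'c': 0 ⇒ 0;  out=∅∪out(0)=∅
  fail(7) 'a': from fail(0)=0 chase 'a': 0 ⇒ 0;  out=∅∪out(0)=∅
  fail(17) 'b': from fail(0)=0 chase 'b': 0 ⇒ 0;  out=∅∪out(0)=∅
  fail(2) 'cc': from fail(1)=0 chase 'c': 0 ⇒ 1;  out={1}∪out(1)={1}
  fail(8) 'ab': from fail(7)=0 chase 'b': 0 ⇒ 17;  out=∅∪out(17)=∅
  fail(12) 'ca': from fail(1)=0 chase 'a': 0 ⇒ 7;  out=∅∪out(7)=∅
  fail(18) 'ba': from fail(17)=0 chase 'a': 0 ⇒ 7;  out={4}∪out(7)={4}
  fail(22) 'ac': from fail(7)=0 chase 'c': 0 ⇒ 1;  out=∅∪out(1)=∅
  fail(3) 'cca': from fail(2)=1 chase 'a': 1 ⇒ 12;  out={6}∪out(12)={6}
  fail(9) 'aba': from fail(8)=17 chase 'a': 17 ⇒ 18;  out=∅∪out(18)={4}
  fail(13) 'cac': from fail(12)=7 chase 'c': 7 ⇒ 22;  out=∅∪out(22)=∅
  fail(19) 'baa': from fail(18)=7 chase 'a': 7→0 ⇒ 7;  out=∅∪out(7)=∅
  fail(23) 'acc': from fail(22)=1 chase 'c': 1 ⇒ 2;  out=∅∪out(2)={1}
  fail(4) 'ccaa': from fail(3)=12 chase 'a': 12→7→0 ⇒ 7;  out=∅∪out(7)=∅
  fail(10) 'abac': from fail(9)=18 chase 'c': 18→7 ⇒ 22;  out=∅∪out(22)=∅
  fail(14) 'cacc': from fail(13)=22 chase 'c': 22 ⇒ 23;  out=∅∪out(23)={1}
  fail(20) 'baab': from fail(19)=7 chase 'b': 7 ⇒ 8;  out=∅∪out(8)=∅
  fail(24) 'acca': from fail(23)=2 chase 'a': 2 ⇒ 3;  out=∅∪out(3)={6}
  fail(5) 'ccaac': from fail(4)=7 chase 'c': 7 ⇒ 22;  out=∅∪out(22)=∅
  fail(11) 'abaca': from fail(10)=22 chase 'a': 22→1 ⇒ 12;  out={2}∪out(12)={2}
  fail(15) 'cacca': from fail(14)=23 chase 'a': 23 ⇒ 24;  out=∅∪out(24)={6}
  fail(21) 'baabb': from fail(20)=8 chase 'b': 8→17→0 ⇒ 17;  out={5}∪out(17)={5}
  fail(25) 'accac': from fail(24)=3 chase 'c': 3→12 ⇒ 13;  out={7}∪out(13)={7}
  fail(6) 'ccaaca': from fail(5)=22 chase 'a': 22→1 ⇒ 12;  out={0}∪out(12)={0}
  fail(16) 'caccac': from fail(15)=24 chase 'c': 24 ⇒ 25;  out={3}∪out(25)={3,7}

Run:
pos 0 'c': at 1
pos 1 'b': at 17 ·f
pos 2 'c': at 1 ·f
pos 3 'a': at 12
pos 4 'c': at 13
pos 5 'c': at 14  emit P1@[4:5]
pos 6 'a': at 15  emit P6@[4:6]
pos 7 'c': at 16  emit P3@[2:7],P7@[3:7]
pos 8 'b': at 17 ·f
pos 9 'a': at 18  emit P4@[8:9]
pos 10 'b': at 8 ·f
pos 11 'a': at 9  emit P4@[10:11]
pos 12 'a': at 19 ·f
pos 13 'c': at 22 ·f
pos 14 'c': at 23  emit P1@[13:14]
pos 15 'a': at 24  emit P6@[13:15]
pos 16 'a': at 4 ·f
pos 17 'a': at 7 ·f
pos 18 'b': at 8
pos 19 'a': at 9  emit P4@[18:19]
pos 20 'b': at 8 ·f
pos 21 'a': at 9  emit P4@[20:21]
pos 22 'c': at 10
pos 23 'a': at 11  emit P2@[19:23]
pos 24 'c': at 13 ·f
pos 25 'c': at 14  emit P1@[24:25]
pos 26 'c': at 2 ·f  emit P1@[25:26]
pos 27 'a': at 3  emit P6@[25:27]
pos 28 'b': at 8 ·f
pos 29 'a': at 9  emit P4@[28:29]
pos 30 'c': at 10
pos 31 'a': at 11  emit P2@[27:31]
pos 32 'a': at 7 ·f
pos 33 'c': at 22
pos 34 'c': at 23  emit P1@[33:34]
pos 35 'a': at 24  emit P6@[33:35]
pos 36 'a': at 4 ·f
pos 37 'c': at 5
pos 38 'a': at 6  emit P0@[33:38]
pos 39 'c': at 13 ·f
pos 40 'c': at 14  emit P1@[39:40]
pos 41 'c': at 2 ·f  emit P1@[40:41]
pos 42 'a': at 3  emit P6@[40:42]
pos 43 'c': at 13 ·f
pos 44 'c': at 14  emit P1@[43:44]
pos 45 'c': at 2 ·f  emit P1@[44:45]
pos 46 'a': at 3  emit P6@[44:46]
pos 47 'c': at 13 ·f
pos 48 'c': at 14  emit P1@[47:48]
pos 49 'a': at 15  emit P6@[47:49]
pos 50 'c': at 16  emit P3@[45:50],P7@[46:50]
pos 51 'c': at 14 ·f  emit P1@[50:51]
pos 52 'c': at 2 ·f  emit P1@[51:52]
pos 53 'c': at 2 ·f  emit P1@[52:53]
pos 54 'a': at 3  emit P6@[52:54]
pos 55 'b': at 8 ·f
pos 56 'a': at 9  emit P4@[55:56]
pos 57 'c': at 10
pos 58 'a': at 11  emit P2@[54:58]
pos 59 'c': at 13 ·f
pos 60 'a': at 12 ·f
pos 61 'c': at 13
pos 62 'c': at 14  emit P1@[61:62]
pos 63 'a': at 15  emit P6@[61:63]
pos 64 'c': at 16  emit P3@[59:64],P7@[60:64]
pos 65 'a': at 12 ·f
pos 66 'c': at 13
pos 67 'a': at 12 ·f
pos 68 'b': at 8 ·f
pos 69 'a': at 9  emit P4@[68:69]
pos 70 'c': at 10
pos 71 'a': at 11  emit P2@[67:71]
pos 72 'c': at 13 ·f
pos 73 'a': at 12 ·f
pos 74 'a': at 7 ·f
pos 75 'c': at 22

All matches (sorted): [[5,1],[6,6],[7,3],[7,7],[9,4],[11,4],[14,1],[15,6],[19,4],[21,4],[23,2],[25,1],[26,1],[27,6],[29,4],[31,2],[34,1],[35,6],[38,0],[40,1],[41,1],[42,6],[44,1],[45,1],[46,6],[48,1],[49,6],[50,3],[50,7],[51,1],[52,1],[53,1],[54,6],[56,4],[58,2],[62,1],[63,6],[64,3],[64,7],[69,4],[71,2]]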